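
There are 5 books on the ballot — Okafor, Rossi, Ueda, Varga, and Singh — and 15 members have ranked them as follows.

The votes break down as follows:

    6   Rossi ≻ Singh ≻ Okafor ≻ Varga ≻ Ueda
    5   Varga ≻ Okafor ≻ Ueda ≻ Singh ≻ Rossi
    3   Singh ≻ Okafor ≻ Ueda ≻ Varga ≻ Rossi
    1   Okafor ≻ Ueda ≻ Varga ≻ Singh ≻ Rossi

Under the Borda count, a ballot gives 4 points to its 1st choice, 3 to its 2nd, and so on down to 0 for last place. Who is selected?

Okafor

Borda scores:
  Okafor: 6·2 + 5·3 + 3·3 + 4 = 40
  Rossi: 6·4 + 5·0 + 3·0 + 0 = 24
  Ueda: 6·0 + 5·2 + 3·2 + 3 = 19
  Varga: 6·1 + 5·4 + 3·1 + 2 = 31
  Singh: 6·3 + 5·1 + 3·4 + 1 = 36
Okafor has the highest total.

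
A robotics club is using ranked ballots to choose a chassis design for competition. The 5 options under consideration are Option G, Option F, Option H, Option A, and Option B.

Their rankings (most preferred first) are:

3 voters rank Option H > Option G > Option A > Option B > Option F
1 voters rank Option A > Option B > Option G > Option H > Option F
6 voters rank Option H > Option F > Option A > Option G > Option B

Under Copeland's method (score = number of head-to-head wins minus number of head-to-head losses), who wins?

Pairwise results:
  Option G vs Option F: Option F wins 6–4.
  Option G vs Option H: Option H wins 9–1.
  Option G vs Option A: Option A wins 7–3.
  Option G vs Option B: Option G wins 9–1.
  Option F vs Option H: Option H wins 10–0.
  Option F vs Option A: Option F wins 6–4.
  Option F vs Option B: Option F wins 6–4.
  Option H vs Option A: Option H wins 9–1.
  Option H vs Option B: Option H wins 9–1.
  Option A vs Option B: Option A wins 10–0.
Copeland scores (wins − losses):
  Option G: 1 − 3 = -2
  Option F: 3 − 1 = 2
  Option H: 4 − 0 = 4
  Option A: 2 − 2 = 0
  Option B: 0 − 4 = -4
Option H has the best Copeland score.

Option H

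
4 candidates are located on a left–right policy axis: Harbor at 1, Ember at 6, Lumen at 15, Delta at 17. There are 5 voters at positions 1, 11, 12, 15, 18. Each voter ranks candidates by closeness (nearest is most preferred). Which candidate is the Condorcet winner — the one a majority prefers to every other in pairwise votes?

With single-peaked preferences on a line, the Condorcet winner is the candidate closest to the median voter.
The median voter (position 12) is closest to Lumen at 15.
Check: Lumen vs Harbor — voters closer to Lumen: 4 of 5.

Lumen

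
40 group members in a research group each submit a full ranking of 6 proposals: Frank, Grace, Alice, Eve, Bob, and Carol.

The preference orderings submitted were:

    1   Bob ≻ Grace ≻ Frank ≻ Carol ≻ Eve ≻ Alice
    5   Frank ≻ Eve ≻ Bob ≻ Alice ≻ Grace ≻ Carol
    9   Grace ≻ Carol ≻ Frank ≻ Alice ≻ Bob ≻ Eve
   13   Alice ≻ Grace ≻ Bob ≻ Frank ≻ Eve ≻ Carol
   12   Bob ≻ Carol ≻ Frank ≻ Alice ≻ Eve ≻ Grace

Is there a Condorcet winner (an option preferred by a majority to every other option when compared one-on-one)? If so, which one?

Head-to-head results (40 voters total):
Frank vs Grace: Grace wins 23–17.
Frank vs Alice: Frank wins 27–13.
Frank vs Eve: Frank wins 40–0.
Frank vs Bob: Bob wins 26–14.
Frank vs Carol: Carol wins 21–19.
Grace vs Alice: Alice wins 30–10.
Grace vs Eve: Grace wins 23–17.
Grace vs Bob: Grace wins 22–18.
Grace vs Carol: Grace wins 28–12.
Alice vs Eve: Alice wins 34–6.
Alice vs Bob: Alice wins 22–18.
Alice vs Carol: Carol wins 22–18.
Eve vs Bob: Bob wins 35–5.
Eve vs Carol: Carol wins 22–18.
Bob vs Carol: Bob wins 31–9.
No candidate beats all others: Frank beats Alice beats Grace beats Frank, a majority cycle.

No Condorcet winner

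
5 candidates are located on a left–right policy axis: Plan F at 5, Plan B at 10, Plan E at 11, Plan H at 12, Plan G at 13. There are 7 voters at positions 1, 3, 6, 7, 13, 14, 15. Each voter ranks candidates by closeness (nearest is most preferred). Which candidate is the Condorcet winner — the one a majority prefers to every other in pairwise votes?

Plan F

With single-peaked preferences on a line, the Condorcet winner is the candidate closest to the median voter.
The median voter (position 7) is closest to Plan F at 5.
Check: Plan F vs Plan E — voters closer to Plan F: 4 of 7.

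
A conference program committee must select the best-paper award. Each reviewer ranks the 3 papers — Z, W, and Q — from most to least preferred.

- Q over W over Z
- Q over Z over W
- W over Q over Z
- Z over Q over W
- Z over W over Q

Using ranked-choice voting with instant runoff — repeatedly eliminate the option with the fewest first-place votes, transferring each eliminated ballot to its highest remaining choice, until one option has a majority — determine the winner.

Round 1: Z 2, Q 2, W 1. W has the fewest and is eliminated.
Round 2: Q 3, Z 2. Q has a majority.

Q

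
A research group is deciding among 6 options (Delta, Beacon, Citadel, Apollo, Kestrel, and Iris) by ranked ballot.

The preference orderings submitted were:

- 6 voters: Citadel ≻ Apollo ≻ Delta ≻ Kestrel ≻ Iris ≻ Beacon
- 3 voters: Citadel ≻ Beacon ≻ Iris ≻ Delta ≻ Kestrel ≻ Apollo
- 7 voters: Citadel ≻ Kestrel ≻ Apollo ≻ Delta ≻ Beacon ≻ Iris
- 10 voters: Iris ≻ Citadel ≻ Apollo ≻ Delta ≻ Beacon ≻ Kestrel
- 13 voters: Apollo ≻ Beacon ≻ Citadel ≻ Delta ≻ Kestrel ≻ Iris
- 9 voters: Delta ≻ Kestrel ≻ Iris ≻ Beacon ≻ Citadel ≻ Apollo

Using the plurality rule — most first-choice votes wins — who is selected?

Citadel

First-place vote totals:
  Delta: 9
  Beacon: 0
  Citadel: 16
  Apollo: 13
  Kestrel: 0
  Iris: 10
Citadel has the most first-place votes.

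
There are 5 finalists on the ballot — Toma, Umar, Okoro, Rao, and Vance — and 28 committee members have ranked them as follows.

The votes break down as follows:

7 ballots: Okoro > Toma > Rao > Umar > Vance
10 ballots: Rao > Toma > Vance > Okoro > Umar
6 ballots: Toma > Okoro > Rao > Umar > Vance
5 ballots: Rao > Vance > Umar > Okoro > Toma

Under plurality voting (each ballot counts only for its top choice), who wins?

First-place vote totals:
  Toma: 6
  Umar: 0
  Okoro: 7
  Rao: 15
  Vance: 0
Rao has the most first-place votes.

Rao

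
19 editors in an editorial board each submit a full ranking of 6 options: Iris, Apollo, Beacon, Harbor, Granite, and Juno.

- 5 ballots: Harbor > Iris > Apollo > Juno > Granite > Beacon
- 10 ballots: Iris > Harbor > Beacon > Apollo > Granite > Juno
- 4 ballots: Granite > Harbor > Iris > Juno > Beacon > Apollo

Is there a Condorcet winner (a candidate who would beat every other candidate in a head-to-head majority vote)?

Yes

Head-to-head results (19 voters total):
Iris vs Apollo: Iris wins 19–0.
Iris vs Beacon: Iris wins 19–0.
Iris vs Harbor: Iris wins 10–9.
Iris vs Granite: Iris wins 15–4.
Iris vs Juno: Iris wins 19–0.
Apollo vs Beacon: Beacon wins 14–5.
Apollo vs Harbor: Harbor wins 19–0.
Apollo vs Granite: Apollo wins 15–4.
Apollo vs Juno: Apollo wins 15–4.
Beacon vs Harbor: Harbor wins 19–0.
Beacon vs Granite: Beacon wins 10–9.
Beacon vs Juno: Beacon wins 10–9.
Harbor vs Granite: Harbor wins 15–4.
Harbor vs Juno: Harbor wins 19–0.
Granite vs Juno: Granite wins 14–5.
Iris beats each rival — Apollo (19–0), Beacon (19–0), Harbor (10–9), Granite (15–4), Juno (19–0) — so Iris is the Condorcet winner.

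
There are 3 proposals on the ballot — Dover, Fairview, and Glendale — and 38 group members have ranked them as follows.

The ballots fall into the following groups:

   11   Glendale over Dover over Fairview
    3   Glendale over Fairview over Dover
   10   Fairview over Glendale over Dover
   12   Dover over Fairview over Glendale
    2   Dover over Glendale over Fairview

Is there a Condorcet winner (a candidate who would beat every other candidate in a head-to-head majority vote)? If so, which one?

No Condorcet winner

Head-to-head results (38 voters total):
Dover vs Fairview: Dover wins 25–13.
Dover vs Glendale: Glendale wins 24–14.
Fairview vs Glendale: Fairview wins 22–16.
No candidate beats all others: Dover beats Fairview beats Glendale beats Dover, a majority cycle.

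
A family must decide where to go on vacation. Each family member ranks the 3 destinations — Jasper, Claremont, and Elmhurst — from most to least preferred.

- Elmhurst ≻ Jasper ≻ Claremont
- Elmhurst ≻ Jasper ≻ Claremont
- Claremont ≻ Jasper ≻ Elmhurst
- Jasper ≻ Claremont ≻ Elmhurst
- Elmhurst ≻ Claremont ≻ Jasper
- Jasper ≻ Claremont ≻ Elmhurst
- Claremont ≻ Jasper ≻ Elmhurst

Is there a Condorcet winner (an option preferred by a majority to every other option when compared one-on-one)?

Head-to-head results (7 voters total):
Jasper vs Claremont: Jasper wins 4–3.
Jasper vs Elmhurst: Jasper wins 4–3.
Claremont vs Elmhurst: Claremont wins 4–3.
Jasper beats each rival — Claremont (4–3), Elmhurst (4–3) — so Jasper is the Condorcet winner.

Yes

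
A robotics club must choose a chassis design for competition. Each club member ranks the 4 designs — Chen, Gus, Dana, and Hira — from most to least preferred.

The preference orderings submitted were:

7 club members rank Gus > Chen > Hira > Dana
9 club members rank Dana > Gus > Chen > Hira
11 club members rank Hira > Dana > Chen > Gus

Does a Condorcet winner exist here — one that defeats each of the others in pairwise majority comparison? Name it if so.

There is no Condorcet winner

Head-to-head results (27 voters total):
Chen vs Gus: Gus wins 16–11.
Chen vs Dana: Dana wins 20–7.
Chen vs Hira: Chen wins 16–11.
Gus vs Dana: Dana wins 20–7.
Gus vs Hira: Gus wins 16–11.
Dana vs Hira: Hira wins 18–9.
No candidate beats all others: Chen beats Hira beats Dana beats Chen, a majority cycle.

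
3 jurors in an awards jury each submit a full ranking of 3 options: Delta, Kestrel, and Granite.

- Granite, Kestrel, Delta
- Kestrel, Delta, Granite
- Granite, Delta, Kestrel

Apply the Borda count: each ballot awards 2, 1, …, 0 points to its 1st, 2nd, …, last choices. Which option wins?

Borda scores:
  Delta: 0 + 1 + 1 = 2
  Kestrel: 1 + 2 + 0 = 3
  Granite: 2 + 0 + 2 = 4
Granite has the highest total.

Granite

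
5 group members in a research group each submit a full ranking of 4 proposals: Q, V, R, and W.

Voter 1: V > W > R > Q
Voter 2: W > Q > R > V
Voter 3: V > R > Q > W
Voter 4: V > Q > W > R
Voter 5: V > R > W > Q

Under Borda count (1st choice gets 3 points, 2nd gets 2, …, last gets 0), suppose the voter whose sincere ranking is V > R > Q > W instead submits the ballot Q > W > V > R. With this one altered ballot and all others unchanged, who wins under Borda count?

V

Borda totals with the altered ballot: Q 7, V 10, R 4, W 9.
The winner is unchanged: still V.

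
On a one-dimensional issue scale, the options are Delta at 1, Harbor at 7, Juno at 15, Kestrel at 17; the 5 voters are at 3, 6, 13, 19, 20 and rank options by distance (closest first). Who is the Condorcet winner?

Juno

With single-peaked preferences on a line, the Condorcet winner is the candidate closest to the median voter.
The median voter (position 13) is closest to Juno at 15.
Check: Juno vs Delta — voters closer to Juno: 3 of 5.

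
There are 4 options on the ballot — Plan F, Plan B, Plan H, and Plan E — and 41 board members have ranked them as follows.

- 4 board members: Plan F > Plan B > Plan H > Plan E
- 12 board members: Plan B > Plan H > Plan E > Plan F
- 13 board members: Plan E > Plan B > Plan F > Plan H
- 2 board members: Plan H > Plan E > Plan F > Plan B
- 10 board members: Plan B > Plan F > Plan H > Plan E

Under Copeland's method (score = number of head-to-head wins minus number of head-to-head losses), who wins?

Pairwise results:
  Plan F vs Plan B: Plan B wins 35–6.
  Plan F vs Plan H: Plan F wins 27–14.
  Plan F vs Plan E: Plan E wins 27–14.
  Plan B vs Plan H: Plan B wins 39–2.
  Plan B vs Plan E: Plan B wins 26–15.
  Plan H vs Plan E: Plan H wins 28–13.
Copeland scores (wins − losses):
  Plan F: 1 − 2 = -1
  Plan B: 3 − 0 = 3
  Plan H: 1 − 2 = -1
  Plan E: 1 − 2 = -1
Plan B has the best Copeland score.

Plan B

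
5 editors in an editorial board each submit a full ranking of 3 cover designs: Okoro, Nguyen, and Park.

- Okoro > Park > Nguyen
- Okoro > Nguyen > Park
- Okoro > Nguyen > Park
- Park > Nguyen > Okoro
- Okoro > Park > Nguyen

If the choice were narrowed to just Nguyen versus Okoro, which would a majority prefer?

Ballots ranking Nguyen above Okoro: 1.
Ballots ranking Okoro above Nguyen: 4.
Okoro wins the head-to-head, 4–1.

Okoro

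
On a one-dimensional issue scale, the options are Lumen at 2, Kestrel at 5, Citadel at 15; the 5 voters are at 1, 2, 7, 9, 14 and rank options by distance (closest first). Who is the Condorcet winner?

Kestrel

With single-peaked preferences on a line, the Condorcet winner is the candidate closest to the median voter.
The median voter (position 7) is closest to Kestrel at 5.
Check: Kestrel vs Lumen — voters closer to Kestrel: 3 of 5.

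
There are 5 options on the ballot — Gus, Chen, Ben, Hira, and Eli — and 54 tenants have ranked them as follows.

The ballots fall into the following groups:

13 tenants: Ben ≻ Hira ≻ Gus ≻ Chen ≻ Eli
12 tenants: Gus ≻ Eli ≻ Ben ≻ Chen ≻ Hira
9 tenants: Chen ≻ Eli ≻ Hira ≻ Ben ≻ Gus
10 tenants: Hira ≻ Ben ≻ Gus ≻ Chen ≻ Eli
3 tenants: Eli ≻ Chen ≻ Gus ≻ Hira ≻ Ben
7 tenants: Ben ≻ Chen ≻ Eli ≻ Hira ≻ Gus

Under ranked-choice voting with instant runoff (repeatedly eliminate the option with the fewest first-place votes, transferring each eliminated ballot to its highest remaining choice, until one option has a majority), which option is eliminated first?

Round 1: Ben 20, Gus 12, Hira 10, Chen 9, Eli 3. Eli has the fewest and is eliminated.
Round 2: Ben 20, Gus 12, Chen 12, Hira 10. Hira has the fewest and is eliminated.
Round 3: Ben 30, Gus 12, Chen 12. Ben has a majority.

Eli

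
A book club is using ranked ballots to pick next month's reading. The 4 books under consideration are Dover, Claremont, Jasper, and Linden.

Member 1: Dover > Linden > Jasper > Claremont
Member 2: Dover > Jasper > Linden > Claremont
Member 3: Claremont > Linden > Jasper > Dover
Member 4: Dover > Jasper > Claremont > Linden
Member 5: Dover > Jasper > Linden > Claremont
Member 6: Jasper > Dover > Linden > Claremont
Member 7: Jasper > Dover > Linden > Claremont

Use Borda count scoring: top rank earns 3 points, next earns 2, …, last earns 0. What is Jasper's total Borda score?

Borda scores:
  Dover: 3 + 3 + 0 + 3 + 3 + 2 + 2 = 16
  Claremont: 0 + 0 + 3 + 1 + 0 + 0 + 0 = 4
  Jasper: 1 + 2 + 1 + 2 + 2 + 3 + 3 = 14
  Linden: 2 + 1 + 2 + 0 + 1 + 1 + 1 = 8

14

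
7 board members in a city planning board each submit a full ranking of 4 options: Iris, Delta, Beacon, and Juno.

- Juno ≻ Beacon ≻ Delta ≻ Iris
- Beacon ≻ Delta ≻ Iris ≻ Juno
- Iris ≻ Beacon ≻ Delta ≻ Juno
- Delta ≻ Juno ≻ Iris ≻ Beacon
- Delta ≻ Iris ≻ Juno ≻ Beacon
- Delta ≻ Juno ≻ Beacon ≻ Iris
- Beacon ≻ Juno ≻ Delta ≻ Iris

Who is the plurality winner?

Delta

First-place vote totals:
  Iris: 1
  Delta: 3
  Beacon: 2
  Juno: 1
Delta has the most first-place votes.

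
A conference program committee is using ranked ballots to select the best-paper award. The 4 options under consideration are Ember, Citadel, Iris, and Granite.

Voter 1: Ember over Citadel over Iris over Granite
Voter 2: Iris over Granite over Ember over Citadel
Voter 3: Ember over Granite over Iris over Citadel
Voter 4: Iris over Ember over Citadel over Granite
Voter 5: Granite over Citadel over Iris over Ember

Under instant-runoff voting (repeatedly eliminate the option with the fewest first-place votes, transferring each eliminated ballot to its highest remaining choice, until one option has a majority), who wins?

Iris

Round 1: Ember 2, Iris 2, Granite 1, Citadel 0. Citadel has the fewest and is eliminated.
Round 2: Ember 2, Iris 2, Granite 1. Granite has the fewest and is eliminated.
Round 3: Iris 3, Ember 2. Iris has a majority.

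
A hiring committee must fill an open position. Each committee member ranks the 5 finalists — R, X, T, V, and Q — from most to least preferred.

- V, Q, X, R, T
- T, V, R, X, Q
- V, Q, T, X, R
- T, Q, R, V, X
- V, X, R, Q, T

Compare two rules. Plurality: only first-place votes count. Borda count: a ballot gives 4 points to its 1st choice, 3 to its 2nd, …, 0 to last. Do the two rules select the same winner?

Plurality first-place counts: R 0, X 0, T 2, V 3, Q 0 → V.
Borda totals: R 7, X 7, T 10, V 16, Q 10 → V.
The two rules agree on V.

Yes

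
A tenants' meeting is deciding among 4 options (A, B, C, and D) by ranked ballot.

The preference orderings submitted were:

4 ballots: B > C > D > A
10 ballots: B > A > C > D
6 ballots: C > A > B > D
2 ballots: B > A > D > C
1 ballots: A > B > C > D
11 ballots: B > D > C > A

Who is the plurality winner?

First-place vote totals:
  A: 1
  B: 27
  C: 6
  D: 0
B has the most first-place votes.

B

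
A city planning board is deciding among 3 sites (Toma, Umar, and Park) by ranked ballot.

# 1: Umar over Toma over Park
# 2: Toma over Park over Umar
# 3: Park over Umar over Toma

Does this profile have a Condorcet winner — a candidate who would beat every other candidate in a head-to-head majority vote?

No

Head-to-head results (3 voters total):
Toma vs Umar: Umar wins 2–1.
Toma vs Park: Toma wins 2–1.
Umar vs Park: Park wins 2–1.
No candidate beats all others: Toma beats Park beats Umar beats Toma, a majority cycle.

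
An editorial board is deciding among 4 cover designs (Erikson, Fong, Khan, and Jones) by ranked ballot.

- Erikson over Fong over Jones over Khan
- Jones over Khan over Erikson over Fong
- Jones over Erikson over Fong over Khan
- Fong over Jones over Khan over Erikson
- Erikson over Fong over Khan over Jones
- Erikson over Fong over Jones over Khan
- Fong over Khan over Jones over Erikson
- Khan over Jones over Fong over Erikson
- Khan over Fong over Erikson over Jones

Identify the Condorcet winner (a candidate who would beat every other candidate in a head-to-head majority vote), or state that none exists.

There is no Condorcet winner

Head-to-head results (9 voters total):
Erikson vs Fong: Erikson wins 5–4.
Erikson vs Khan: Khan wins 5–4.
Erikson vs Jones: Jones wins 5–4.
Fong vs Khan: Fong wins 6–3.
Fong vs Jones: Fong wins 6–3.
Khan vs Jones: Jones wins 5–4.
No candidate beats all others: Erikson beats Fong beats Khan beats Erikson, a majority cycle.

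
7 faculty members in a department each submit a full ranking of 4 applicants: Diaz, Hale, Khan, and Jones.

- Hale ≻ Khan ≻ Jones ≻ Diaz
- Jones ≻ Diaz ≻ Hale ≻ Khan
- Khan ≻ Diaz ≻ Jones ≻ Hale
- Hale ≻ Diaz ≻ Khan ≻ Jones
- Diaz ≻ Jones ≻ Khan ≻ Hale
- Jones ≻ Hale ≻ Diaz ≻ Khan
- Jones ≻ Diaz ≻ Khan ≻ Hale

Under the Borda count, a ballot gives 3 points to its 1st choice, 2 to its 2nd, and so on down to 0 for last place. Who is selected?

Borda scores:
  Diaz: 0 + 2 + 2 + 2 + 3 + 1 + 2 = 12
  Hale: 3 + 1 + 0 + 3 + 0 + 2 + 0 = 9
  Khan: 2 + 0 + 3 + 1 + 1 + 0 + 1 = 8
  Jones: 1 + 3 + 1 + 0 + 2 + 3 + 3 = 13
Jones has the highest total.

Jones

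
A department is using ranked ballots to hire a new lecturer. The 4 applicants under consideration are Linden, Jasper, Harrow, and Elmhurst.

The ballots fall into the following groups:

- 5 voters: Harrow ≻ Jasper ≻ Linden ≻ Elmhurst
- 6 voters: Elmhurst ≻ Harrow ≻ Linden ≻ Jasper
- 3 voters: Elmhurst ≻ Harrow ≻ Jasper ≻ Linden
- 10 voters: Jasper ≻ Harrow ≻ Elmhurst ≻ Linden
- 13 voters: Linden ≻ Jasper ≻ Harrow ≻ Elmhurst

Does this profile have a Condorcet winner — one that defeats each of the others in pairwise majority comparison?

Head-to-head results (37 voters total):
Linden vs Jasper: Linden wins 19–18.
Linden vs Harrow: Harrow wins 24–13.
Linden vs Elmhurst: Elmhurst wins 19–18.
Jasper vs Harrow: Jasper wins 23–14.
Jasper vs Elmhurst: Jasper wins 28–9.
Harrow vs Elmhurst: Harrow wins 28–9.
No candidate beats all others: Linden beats Jasper beats Harrow beats Linden, a majority cycle.

No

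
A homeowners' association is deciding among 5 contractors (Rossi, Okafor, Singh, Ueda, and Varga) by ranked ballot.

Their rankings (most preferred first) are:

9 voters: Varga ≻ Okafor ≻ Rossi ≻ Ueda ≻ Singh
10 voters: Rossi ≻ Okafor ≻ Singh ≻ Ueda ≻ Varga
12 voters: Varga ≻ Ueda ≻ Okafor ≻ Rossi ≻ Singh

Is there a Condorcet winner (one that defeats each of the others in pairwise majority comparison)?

Yes

Head-to-head results (31 voters total):
Rossi vs Okafor: Okafor wins 21–10.
Rossi vs Singh: Rossi wins 31–0.
Rossi vs Ueda: Rossi wins 19–12.
Rossi vs Varga: Varga wins 21–10.
Okafor vs Singh: Okafor wins 31–0.
Okafor vs Ueda: Okafor wins 19–12.
Okafor vs Varga: Varga wins 21–10.
Singh vs Ueda: Ueda wins 21–10.
Singh vs Varga: Varga wins 21–10.
Ueda vs Varga: Varga wins 21–10.
Varga beats each rival — Rossi (21–10), Okafor (21–10), Singh (21–10), Ueda (21–10) — so Varga is the Condorcet winner.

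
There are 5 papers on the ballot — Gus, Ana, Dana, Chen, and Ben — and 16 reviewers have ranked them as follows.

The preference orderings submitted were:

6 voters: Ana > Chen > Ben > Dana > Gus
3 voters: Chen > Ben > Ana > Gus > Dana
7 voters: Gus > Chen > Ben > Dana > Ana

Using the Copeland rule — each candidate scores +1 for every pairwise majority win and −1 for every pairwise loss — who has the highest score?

Chen

Pairwise results:
  Gus vs Ana: Ana wins 9–7.
  Gus vs Dana: Gus wins 10–6.
  Gus vs Chen: Chen wins 9–7.
  Gus vs Ben: Ben wins 9–7.
  Ana vs Dana: Ana wins 9–7.
  Ana vs Chen: Chen wins 10–6.
  Ana vs Ben: Ben wins 10–6.
  Dana vs Chen: Chen wins 16–0.
  Dana vs Ben: Ben wins 16–0.
  Chen vs Ben: Chen wins 16–0.
Copeland scores (wins − losses):
  Gus: 1 − 3 = -2
  Ana: 2 − 2 = 0
  Dana: 0 − 4 = -4
  Chen: 4 − 0 = 4
  Ben: 3 − 1 = 2
Chen has the best Copeland score.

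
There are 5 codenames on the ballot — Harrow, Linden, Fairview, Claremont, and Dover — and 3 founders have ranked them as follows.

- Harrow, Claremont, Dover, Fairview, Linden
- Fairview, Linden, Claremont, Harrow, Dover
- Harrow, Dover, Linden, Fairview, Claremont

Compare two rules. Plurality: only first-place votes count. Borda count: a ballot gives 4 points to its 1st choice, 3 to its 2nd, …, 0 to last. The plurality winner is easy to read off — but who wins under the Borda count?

Harrow

Plurality first-place counts: Harrow 2, Linden 0, Fairview 1, Claremont 0, Dover 0 → Harrow.
Borda totals: Harrow 9, Linden 5, Fairview 6, Claremont 5, Dover 5 → Harrow.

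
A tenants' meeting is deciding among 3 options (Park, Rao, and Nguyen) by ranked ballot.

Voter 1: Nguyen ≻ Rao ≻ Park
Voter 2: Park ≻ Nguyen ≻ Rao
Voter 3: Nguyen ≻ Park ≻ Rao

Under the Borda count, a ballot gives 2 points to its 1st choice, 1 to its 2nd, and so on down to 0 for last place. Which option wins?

Nguyen

Borda scores:
  Park: 0 + 2 + 1 = 3
  Rao: 1 + 0 + 0 = 1
  Nguyen: 2 + 1 + 2 = 5
Nguyen has the highest total.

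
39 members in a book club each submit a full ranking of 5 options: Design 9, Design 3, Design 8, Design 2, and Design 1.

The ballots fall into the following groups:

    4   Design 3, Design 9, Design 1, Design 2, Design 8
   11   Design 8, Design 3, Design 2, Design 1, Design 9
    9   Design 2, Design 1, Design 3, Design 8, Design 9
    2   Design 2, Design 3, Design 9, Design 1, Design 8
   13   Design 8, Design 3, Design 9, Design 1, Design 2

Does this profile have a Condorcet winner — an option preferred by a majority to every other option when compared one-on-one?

Yes

Head-to-head results (39 voters total):
Design 9 vs Design 3: Design 3 wins 39–0.
Design 9 vs Design 8: Design 8 wins 33–6.
Design 9 vs Design 2: Design 2 wins 22–17.
Design 9 vs Design 1: Design 1 wins 20–19.
Design 3 vs Design 8: Design 8 wins 24–15.
Design 3 vs Design 2: Design 3 wins 28–11.
Design 3 vs Design 1: Design 3 wins 30–9.
Design 8 vs Design 2: Design 8 wins 24–15.
Design 8 vs Design 1: Design 8 wins 24–15.
Design 2 vs Design 1: Design 2 wins 22–17.
Design 8 beats each rival — Design 9 (33–6), Design 3 (24–15), Design 2 (24–15), Design 1 (24–15) — so Design 8 is the Condorcet winner.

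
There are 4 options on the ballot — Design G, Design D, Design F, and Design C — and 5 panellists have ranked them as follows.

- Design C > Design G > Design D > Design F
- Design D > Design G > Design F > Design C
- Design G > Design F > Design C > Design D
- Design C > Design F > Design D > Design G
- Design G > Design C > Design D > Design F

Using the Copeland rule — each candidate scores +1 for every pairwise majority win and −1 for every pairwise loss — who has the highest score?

Design G

Pairwise results:
  Design G vs Design D: Design G wins 3–2.
  Design G vs Design F: Design G wins 4–1.
  Design G vs Design C: Design G wins 3–2.
  Design D vs Design F: Design D wins 3–2.
  Design D vs Design C: Design C wins 4–1.
  Design F vs Design C: Design C wins 3–2.
Copeland scores (wins − losses):
  Design G: 3 − 0 = 3
  Design D: 1 − 2 = -1
  Design F: 0 − 3 = -3
  Design C: 2 − 1 = 1
Design G has the best Copeland score.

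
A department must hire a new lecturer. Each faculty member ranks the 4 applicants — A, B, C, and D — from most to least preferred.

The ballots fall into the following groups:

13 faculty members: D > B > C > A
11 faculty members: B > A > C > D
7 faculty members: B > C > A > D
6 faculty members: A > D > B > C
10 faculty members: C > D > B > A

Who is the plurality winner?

B

First-place vote totals:
  A: 6
  B: 18
  C: 10
  D: 13
B has the most first-place votes.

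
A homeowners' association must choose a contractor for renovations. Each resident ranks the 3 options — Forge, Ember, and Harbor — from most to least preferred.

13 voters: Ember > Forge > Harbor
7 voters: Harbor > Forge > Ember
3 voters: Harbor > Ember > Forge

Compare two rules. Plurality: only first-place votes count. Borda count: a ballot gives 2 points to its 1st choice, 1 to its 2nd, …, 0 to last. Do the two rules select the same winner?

Yes

Plurality first-place counts: Forge 0, Ember 13, Harbor 10 → Ember.
Borda totals: Forge 20, Ember 29, Harbor 20 → Ember.
The two rules agree on Ember.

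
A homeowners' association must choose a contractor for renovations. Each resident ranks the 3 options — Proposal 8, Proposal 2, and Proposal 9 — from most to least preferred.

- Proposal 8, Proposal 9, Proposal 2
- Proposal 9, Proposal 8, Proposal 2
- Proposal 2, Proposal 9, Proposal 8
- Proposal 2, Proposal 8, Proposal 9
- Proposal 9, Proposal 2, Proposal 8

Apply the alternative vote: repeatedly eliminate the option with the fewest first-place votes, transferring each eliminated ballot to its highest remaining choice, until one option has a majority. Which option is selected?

Proposal 9

Round 1: Proposal 2 2, Proposal 9 2, Proposal 8 1. Proposal 8 has the fewest and is eliminated.
Round 2: Proposal 9 3, Proposal 2 2. Proposal 9 has a majority.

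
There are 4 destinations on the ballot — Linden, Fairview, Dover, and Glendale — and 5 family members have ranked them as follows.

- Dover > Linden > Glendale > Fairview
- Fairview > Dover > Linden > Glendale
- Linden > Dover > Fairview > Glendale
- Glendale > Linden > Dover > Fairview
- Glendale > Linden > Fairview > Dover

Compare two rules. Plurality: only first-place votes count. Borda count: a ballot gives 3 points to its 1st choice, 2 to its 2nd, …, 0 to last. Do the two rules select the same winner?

Plurality first-place counts: Linden 1, Fairview 1, Dover 1, Glendale 2 → Glendale.
Borda totals: Linden 10, Fairview 5, Dover 8, Glendale 7 → Linden.
The two rules disagree: plurality picks Glendale, Borda picks Linden.

No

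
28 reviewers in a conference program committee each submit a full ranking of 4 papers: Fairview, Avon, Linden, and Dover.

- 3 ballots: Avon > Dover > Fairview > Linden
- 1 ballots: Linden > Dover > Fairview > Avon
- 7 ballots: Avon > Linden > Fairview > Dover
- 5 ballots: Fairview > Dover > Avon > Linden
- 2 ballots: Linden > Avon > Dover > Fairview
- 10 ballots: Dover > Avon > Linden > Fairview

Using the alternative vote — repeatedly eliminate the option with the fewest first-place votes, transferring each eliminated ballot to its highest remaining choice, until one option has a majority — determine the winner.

Round 1: Avon 10, Dover 10, Fairview 5, Linden 3. Linden has the fewest and is eliminated.
Round 2: Avon 12, Dover 11, Fairview 5. Fairview has the fewest and is eliminated.
Round 3: Dover 16, Avon 12. Dover has a majority.

Dover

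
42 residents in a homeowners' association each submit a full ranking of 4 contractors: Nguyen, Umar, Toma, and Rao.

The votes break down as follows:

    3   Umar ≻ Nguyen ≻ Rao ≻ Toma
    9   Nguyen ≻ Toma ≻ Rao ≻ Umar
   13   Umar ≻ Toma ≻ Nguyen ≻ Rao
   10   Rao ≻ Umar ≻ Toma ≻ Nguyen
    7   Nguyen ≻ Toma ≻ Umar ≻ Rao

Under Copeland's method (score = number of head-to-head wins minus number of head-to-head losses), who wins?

Umar

Pairwise results:
  Nguyen vs Umar: Umar wins 26–16.
  Nguyen vs Toma: Toma wins 23–19.
  Nguyen vs Rao: Nguyen wins 32–10.
  Umar vs Toma: Umar wins 26–16.
  Umar vs Rao: Umar wins 23–19.
  Toma vs Rao: Toma wins 29–13.
Copeland scores (wins − losses):
  Nguyen: 1 − 2 = -1
  Umar: 3 − 0 = 3
  Toma: 2 − 1 = 1
  Rao: 0 − 3 = -3
Umar has the best Copeland score.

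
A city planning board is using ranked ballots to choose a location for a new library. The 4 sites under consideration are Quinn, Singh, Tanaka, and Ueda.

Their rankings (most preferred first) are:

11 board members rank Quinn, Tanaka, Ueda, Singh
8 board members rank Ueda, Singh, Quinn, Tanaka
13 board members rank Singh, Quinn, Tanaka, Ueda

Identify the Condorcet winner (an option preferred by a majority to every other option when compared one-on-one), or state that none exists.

Head-to-head results (32 voters total):
Quinn vs Singh: Singh wins 21–11.
Quinn vs Tanaka: Quinn wins 32–0.
Quinn vs Ueda: Quinn wins 24–8.
Singh vs Tanaka: Singh wins 21–11.
Singh vs Ueda: Ueda wins 19–13.
Tanaka vs Ueda: Tanaka wins 24–8.
No candidate beats all others: Quinn beats Ueda beats Singh beats Quinn, a majority cycle.

There is no Condorcet winner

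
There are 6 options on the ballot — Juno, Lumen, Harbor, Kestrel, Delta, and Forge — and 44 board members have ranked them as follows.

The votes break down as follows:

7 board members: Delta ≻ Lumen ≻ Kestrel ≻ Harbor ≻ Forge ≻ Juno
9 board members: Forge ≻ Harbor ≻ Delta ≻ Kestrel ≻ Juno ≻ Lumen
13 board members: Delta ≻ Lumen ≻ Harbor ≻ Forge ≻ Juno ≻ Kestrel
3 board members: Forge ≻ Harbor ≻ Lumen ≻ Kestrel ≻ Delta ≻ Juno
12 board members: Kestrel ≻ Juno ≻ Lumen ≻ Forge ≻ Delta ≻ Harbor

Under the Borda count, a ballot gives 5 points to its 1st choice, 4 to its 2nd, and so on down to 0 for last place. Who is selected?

Borda scores:
  Juno: 7·0 + 9·1 + 13·1 + 3·0 + 12·4 = 70
  Lumen: 7·4 + 9·0 + 13·4 + 3·3 + 12·3 = 125
  Harbor: 7·2 + 9·4 + 13·3 + 3·4 + 12·0 = 101
  Kestrel: 7·3 + 9·2 + 13·0 + 3·2 + 12·5 = 105
  Delta: 7·5 + 9·3 + 13·5 + 3·1 + 12·1 = 142
  Forge: 7·1 + 9·5 + 13·2 + 3·5 + 12·2 = 117
Delta has the highest total.

Delta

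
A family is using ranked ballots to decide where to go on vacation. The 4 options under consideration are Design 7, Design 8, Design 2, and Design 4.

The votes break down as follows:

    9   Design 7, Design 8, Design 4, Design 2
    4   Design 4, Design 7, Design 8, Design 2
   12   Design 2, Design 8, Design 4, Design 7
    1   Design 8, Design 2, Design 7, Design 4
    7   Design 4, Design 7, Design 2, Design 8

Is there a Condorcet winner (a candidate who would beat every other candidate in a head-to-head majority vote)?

Head-to-head results (33 voters total):
Design 7 vs Design 8: Design 7 wins 20–13.
Design 7 vs Design 2: Design 7 wins 20–13.
Design 7 vs Design 4: Design 4 wins 23–10.
Design 8 vs Design 2: Design 2 wins 19–14.
Design 8 vs Design 4: Design 8 wins 22–11.
Design 2 vs Design 4: Design 4 wins 20–13.
No candidate beats all others: Design 7 beats Design 8 beats Design 4 beats Design 7, a majority cycle.

No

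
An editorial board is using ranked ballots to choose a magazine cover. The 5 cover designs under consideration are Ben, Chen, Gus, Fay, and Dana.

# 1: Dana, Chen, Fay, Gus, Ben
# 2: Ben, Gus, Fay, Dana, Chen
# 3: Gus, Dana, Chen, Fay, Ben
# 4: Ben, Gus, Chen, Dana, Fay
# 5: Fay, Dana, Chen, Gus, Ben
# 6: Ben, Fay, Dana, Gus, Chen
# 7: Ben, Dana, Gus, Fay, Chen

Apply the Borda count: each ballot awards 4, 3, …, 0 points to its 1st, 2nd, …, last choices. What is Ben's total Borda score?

16

Borda scores:
  Ben: 0 + 4 + 0 + 4 + 0 + 4 + 4 = 16
  Chen: 3 + 0 + 2 + 2 + 2 + 0 + 0 = 9
  Gus: 1 + 3 + 4 + 3 + 1 + 1 + 2 = 15
  Fay: 2 + 2 + 1 + 0 + 4 + 3 + 1 = 13
  Dana: 4 + 1 + 3 + 1 + 3 + 2 + 3 = 17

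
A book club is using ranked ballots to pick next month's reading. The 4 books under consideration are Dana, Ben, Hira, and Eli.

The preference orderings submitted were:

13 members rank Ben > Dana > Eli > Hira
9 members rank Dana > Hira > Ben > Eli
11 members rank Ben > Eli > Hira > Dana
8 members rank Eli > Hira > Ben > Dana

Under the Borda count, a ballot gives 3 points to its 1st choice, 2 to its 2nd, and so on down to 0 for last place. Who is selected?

Ben

Borda scores:
  Dana: 13·2 + 9·3 + 11·0 + 8·0 = 53
  Ben: 13·3 + 9·1 + 11·3 + 8·1 = 89
  Hira: 13·0 + 9·2 + 11·1 + 8·2 = 45
  Eli: 13·1 + 9·0 + 11·2 + 8·3 = 59
Ben has the highest total.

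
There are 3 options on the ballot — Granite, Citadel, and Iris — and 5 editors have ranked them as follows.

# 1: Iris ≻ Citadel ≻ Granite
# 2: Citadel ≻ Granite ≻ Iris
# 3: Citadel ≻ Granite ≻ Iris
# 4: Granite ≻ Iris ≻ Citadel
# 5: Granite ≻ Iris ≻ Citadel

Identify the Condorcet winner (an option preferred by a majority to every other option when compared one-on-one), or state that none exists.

There is no Condorcet winner

Head-to-head results (5 voters total):
Granite vs Citadel: Citadel wins 3–2.
Granite vs Iris: Granite wins 4–1.
Citadel vs Iris: Iris wins 3–2.
No candidate beats all others: Granite beats Iris beats Citadel beats Granite, a majority cycle.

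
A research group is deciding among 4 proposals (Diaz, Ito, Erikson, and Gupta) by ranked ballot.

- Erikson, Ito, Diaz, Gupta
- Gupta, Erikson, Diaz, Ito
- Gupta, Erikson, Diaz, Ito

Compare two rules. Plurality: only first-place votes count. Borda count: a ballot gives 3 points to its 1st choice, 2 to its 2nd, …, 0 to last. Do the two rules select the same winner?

No

Plurality first-place counts: Diaz 0, Ito 0, Erikson 1, Gupta 2 → Gupta.
Borda totals: Diaz 3, Ito 2, Erikson 7, Gupta 6 → Erikson.
The two rules disagree: plurality picks Gupta, Borda picks Erikson.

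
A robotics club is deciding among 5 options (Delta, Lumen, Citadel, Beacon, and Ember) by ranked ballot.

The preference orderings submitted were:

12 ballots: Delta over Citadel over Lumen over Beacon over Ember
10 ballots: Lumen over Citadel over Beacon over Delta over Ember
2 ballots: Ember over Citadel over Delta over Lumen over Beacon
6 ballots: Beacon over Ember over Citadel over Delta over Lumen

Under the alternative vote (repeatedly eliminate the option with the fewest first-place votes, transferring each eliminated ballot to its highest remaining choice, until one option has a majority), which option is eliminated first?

Round 1: Delta 12, Lumen 10, Beacon 6, Ember 2, Citadel 0. Citadel has the fewest and is eliminated.
Round 2: Delta 12, Lumen 10, Beacon 6, Ember 2. Ember has the fewest and is eliminated.
Round 3: Delta 14, Lumen 10, Beacon 6. Beacon has the fewest and is eliminated.
Round 4: Delta 20, Lumen 10. Delta has a majority.

Citadel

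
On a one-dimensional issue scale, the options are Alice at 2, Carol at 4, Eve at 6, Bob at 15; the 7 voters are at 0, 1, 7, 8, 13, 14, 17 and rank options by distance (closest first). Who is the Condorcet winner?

Eve

With single-peaked preferences on a line, the Condorcet winner is the candidate closest to the median voter.
The median voter (position 8) is closest to Eve at 6.
Check: Eve vs Carol — voters closer to Eve: 5 of 7.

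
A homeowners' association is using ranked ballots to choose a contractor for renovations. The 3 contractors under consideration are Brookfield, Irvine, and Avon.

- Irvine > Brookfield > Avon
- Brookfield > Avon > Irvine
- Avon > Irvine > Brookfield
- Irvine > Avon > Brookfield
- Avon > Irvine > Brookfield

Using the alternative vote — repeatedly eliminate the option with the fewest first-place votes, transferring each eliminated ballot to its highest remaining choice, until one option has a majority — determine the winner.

Round 1: Irvine 2, Avon 2, Brookfield 1. Brookfield has the fewest and is eliminated.
Round 2: Avon 3, Irvine 2. Avon has a majority.

Avon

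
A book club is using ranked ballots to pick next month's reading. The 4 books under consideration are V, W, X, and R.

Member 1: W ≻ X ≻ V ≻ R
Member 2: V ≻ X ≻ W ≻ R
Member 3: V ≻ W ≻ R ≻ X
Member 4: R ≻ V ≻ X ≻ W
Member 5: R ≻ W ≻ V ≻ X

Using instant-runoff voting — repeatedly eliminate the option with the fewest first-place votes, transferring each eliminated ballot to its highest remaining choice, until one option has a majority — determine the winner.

V

Round 1: V 2, R 2, W 1, X 0. X has the fewest and is eliminated.
Round 2: V 2, R 2, W 1. W has the fewest and is eliminated.
Round 3: V 3, R 2. V has a majority.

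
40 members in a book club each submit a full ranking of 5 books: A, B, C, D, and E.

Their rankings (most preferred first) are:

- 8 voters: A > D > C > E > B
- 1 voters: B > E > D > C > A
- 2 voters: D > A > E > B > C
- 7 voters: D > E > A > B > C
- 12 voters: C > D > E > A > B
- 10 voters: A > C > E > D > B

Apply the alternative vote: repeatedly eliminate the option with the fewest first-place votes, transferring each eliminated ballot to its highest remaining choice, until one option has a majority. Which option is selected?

A

Round 1: A 18, C 12, D 9, B 1, E 0. E has the fewest and is eliminated.
Round 2: A 18, C 12, D 9, B 1. B has the fewest and is eliminated.
Round 3: A 18, C 12, D 10. D has the fewest and is eliminated.
Round 4: A 27, C 13. A has a majority.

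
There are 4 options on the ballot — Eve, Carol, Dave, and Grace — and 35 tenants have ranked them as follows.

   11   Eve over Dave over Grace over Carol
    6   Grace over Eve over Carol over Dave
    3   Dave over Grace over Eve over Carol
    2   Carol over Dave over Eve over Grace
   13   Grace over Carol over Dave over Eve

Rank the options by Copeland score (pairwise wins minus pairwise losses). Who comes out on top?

Pairwise results:
  Eve vs Carol: Eve wins 20–15.
  Eve vs Dave: Dave wins 18–17.
  Eve vs Grace: Grace wins 22–13.
  Carol vs Dave: Carol wins 21–14.
  Carol vs Grace: Grace wins 33–2.
  Dave vs Grace: Grace wins 19–16.
Copeland scores (wins − losses):
  Eve: 1 − 2 = -1
  Carol: 1 − 2 = -1
  Dave: 1 − 2 = -1
  Grace: 3 − 0 = 3
Grace has the best Copeland score.

Grace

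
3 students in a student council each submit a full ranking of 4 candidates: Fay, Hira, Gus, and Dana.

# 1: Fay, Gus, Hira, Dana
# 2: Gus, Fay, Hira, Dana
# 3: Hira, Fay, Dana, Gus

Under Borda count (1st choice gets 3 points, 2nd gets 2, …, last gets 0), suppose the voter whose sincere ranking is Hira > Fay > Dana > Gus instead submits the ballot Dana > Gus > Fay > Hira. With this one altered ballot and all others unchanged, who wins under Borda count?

Borda totals with the altered ballot: Fay 6, Hira 2, Gus 7, Dana 3.
The switch changes the winner from Fay to Gus.

Gus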